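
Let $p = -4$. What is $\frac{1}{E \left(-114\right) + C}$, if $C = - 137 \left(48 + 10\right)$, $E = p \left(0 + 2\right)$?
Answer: $- \frac{1}{7034} \approx -0.00014217$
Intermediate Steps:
$E = -8$ ($E = - 4 \left(0 + 2\right) = \left(-4\right) 2 = -8$)
$C = -7946$ ($C = - 137 \cdot 58 = \left(-1\right) 7946 = -7946$)
$\frac{1}{E \left(-114\right) + C} = \frac{1}{\left(-8\right) \left(-114\right) - 7946} = \frac{1}{912 - 7946} = \frac{1}{-7034} = - \frac{1}{7034}$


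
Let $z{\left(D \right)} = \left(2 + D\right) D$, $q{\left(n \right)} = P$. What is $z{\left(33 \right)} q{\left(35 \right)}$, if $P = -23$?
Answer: $-26565$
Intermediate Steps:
$q{\left(n \right)} = -23$
$z{\left(D \right)} = D \left(2 + D\right)$
$z{\left(33 \right)} q{\left(35 \right)} = 33 \left(2 + 33\right) \left(-23\right) = 33 \cdot 35 \left(-23\right) = 1155 \left(-23\right) = -26565$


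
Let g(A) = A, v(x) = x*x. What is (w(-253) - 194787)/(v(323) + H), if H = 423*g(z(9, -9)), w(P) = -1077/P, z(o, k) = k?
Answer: -24640017/12716033 ≈ -1.9377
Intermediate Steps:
v(x) = x²
H = -3807 (H = 423*(-9) = -3807)
(w(-253) - 194787)/(v(323) + H) = (-1077/(-253) - 194787)/(323² - 3807) = (-1077*(-1/253) - 194787)/(104329 - 3807) = (1077/253 - 194787)/100522 = -49280034/253*1/100522 = -24640017/12716033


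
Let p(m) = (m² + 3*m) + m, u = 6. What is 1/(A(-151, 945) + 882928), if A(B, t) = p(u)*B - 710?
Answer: 1/873158 ≈ 1.1453e-6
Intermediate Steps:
p(m) = m² + 4*m
A(B, t) = -710 + 60*B (A(B, t) = (6*(4 + 6))*B - 710 = (6*10)*B - 710 = 60*B - 710 = -710 + 60*B)
1/(A(-151, 945) + 882928) = 1/((-710 + 60*(-151)) + 882928) = 1/((-710 - 9060) + 882928) = 1/(-9770 + 882928) = 1/873158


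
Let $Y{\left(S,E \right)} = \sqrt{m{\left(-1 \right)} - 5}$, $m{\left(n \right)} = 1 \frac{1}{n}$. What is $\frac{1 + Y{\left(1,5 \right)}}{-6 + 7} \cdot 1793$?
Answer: $1793 + 1793 i \sqrt{6} \approx 1793.0 + 4391.9 i$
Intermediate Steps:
$m{\left(n \right)} = \frac{1}{n}$
$Y{\left(S,E \right)} = i \sqrt{6}$ ($Y{\left(S,E \right)} = \sqrt{\frac{1}{-1} - 5} = \sqrt{-1 - 5} = \sqrt{-6} = i \sqrt{6}$)
$\frac{1 + Y{\left(1,5 \right)}}{-6 + 7} \cdot 1793 = \frac{1 + i \sqrt{6}}{-6 + 7} \cdot 1793 = \frac{1 + i \sqrt{6}}{1} \cdot 1793 = \left(1 + i \sqrt{6}\right) 1 \cdot 1793 = \left(1 + i \sqrt{6}\right) 1793 = 1793 + 1793 i \sqrt{6}$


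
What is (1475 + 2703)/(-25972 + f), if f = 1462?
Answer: -2089/12255 ≈ -0.17046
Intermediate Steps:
(1475 + 2703)/(-25972 + f) = (1475 + 2703)/(-25972 + 1462) = 4178/(-24510) = 4178*(-1/24510) = -2089/12255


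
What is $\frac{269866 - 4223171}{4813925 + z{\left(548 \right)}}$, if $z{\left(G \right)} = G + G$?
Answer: $- \frac{3953305}{4815021} \approx -0.82104$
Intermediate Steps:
$z{\left(G \right)} = 2 G$
$\frac{269866 - 4223171}{4813925 + z{\left(548 \right)}} = \frac{269866 - 4223171}{4813925 + 2 \cdot 548} = - \frac{3953305}{4813925 + 1096} = - \frac{3953305}{4815021}$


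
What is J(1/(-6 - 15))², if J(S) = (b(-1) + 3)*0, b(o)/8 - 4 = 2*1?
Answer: 0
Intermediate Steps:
b(o) = 48 (b(o) = 32 + 8*(2*1) = 32 + 8*2 = 32 + 16 = 48)
J(S) = 0 (J(S) = (48 + 3)*0 = 51*0 = 0)
J(1/(-6 - 15))² = 0² = 0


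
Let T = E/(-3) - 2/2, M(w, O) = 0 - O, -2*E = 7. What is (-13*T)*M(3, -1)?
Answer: -13/6 ≈ -2.1667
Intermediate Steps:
E = -7/2 (E = -1/2*7 = -7/2 ≈ -3.5000)
M(w, O) = -O
T = 1/6 (T = -7/2/(-3) - 2/2 = -7/2*(-1/3) - 2*1/2 = 7/6 - 1 = 1/6 ≈ 0.16667)
(-13*T)*M(3, -1) = (-13*1/6)*(-1*(-1)) = -13/6*1 = -13/6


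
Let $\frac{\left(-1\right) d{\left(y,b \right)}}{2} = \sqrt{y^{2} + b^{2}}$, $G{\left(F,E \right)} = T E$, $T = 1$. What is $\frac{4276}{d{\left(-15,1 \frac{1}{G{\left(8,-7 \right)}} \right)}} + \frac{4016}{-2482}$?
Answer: $- \frac{2008}{1241} - \frac{7483 \sqrt{11026}}{5513} \approx -144.15$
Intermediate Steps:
$G{\left(F,E \right)} = E$ ($G{\left(F,E \right)} = 1 E = E$)
$d{\left(y,b \right)} = - 2 \sqrt{b^{2} + y^{2}}$ ($d{\left(y,b \right)} = - 2 \sqrt{y^{2} + b^{2}} = - 2 \sqrt{b^{2} + y^{2}}$)
$\frac{4276}{d{\left(-15,1 \frac{1}{G{\left(8,-7 \right)}} \right)}} + \frac{4016}{-2482} = \frac{4276}{\left(-2\right) \sqrt{\left(1 \frac{1}{-7}\right)^{2} + \left(-15\right)^{2}}} + \frac{4016}{-2482} = \frac{4276}{\left(-2\right) \sqrt{\left(1 \left(- \frac{1}{7}\right)\right)^{2} + 225}} + 4016 \left(- \frac{1}{2482}\right) = \frac{4276}{\left(-2\right) \sqrt{\left(- \frac{1}{7}\right)^{2} + 225}} - \frac{2008}{1241} = \frac{4276}{\left(-2\right) \sqrt{\frac{1}{49} + 225}} - \frac{2008}{1241} = \frac{4276}{\left(-2\right) \sqrt{\frac{11026}{49}}} - \frac{2008}{1241} = \frac{4276}{\left(-2\right) \frac{\sqrt{11026}}{7}} - \frac{2008}{1241} = \frac{4276}{\left(- \frac{2}{7}\right) \sqrt{11026}} - \frac{2008}{1241} = 4276 \left(- \frac{7 \sqrt{11026}}{22052}\right) - \frac{2008}{1241} = - \frac{7483 \sqrt{11026}}{5513} - \frac{2008}{1241} = - \frac{2008}{1241} - \frac{7483 \sqrt{11026}}{5513}$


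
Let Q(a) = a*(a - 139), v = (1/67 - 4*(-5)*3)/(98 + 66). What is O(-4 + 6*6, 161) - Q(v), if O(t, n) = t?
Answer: 9988790139/120736144 ≈ 82.732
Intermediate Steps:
v = 4021/10988 (v = (1/67 + 20*3)/164 = (1/67 + 60)*(1/164) = (4021/67)*(1/164) = 4021/10988 ≈ 0.36594)
Q(a) = a*(-139 + a)
O(-4 + 6*6, 161) - Q(v) = (-4 + 6*6) - 4021*(-139 + 4021/10988)/10988 = (-4 + 36) - 4021*(-1523311)/(10988*10988) = 32 - 1*(-6125233531/120736144) = 32 + 6125233531/120736144 = 9988790139/120736144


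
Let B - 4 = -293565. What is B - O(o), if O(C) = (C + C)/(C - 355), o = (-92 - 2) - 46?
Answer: -29062595/99 ≈ -2.9356e+5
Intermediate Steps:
B = -293561 (B = 4 - 293565 = -293561)
o = -140 (o = -94 - 46 = -140)
O(C) = 2*C/(-355 + C) (O(C) = (2*C)/(-355 + C) = 2*C/(-355 + C))
B - O(o) = -293561 - 2*(-140)/(-355 - 140) = -293561 - 2*(-140)/(-495) = -293561 - 2*(-140)*(-1)/495 = -293561 - 1*56/99 = -293561 - 56/99 = -29062595/99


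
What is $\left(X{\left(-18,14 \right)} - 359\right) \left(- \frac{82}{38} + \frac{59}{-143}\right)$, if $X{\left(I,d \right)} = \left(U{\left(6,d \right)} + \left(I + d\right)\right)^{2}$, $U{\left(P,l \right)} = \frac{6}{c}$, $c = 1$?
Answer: $\frac{2479320}{2717} \approx 912.52$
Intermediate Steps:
$U{\left(P,l \right)} = 6$ ($U{\left(P,l \right)} = \frac{6}{1} = 6 \cdot 1 = 6$)
$X{\left(I,d \right)} = \left(6 + I + d\right)^{2}$ ($X{\left(I,d \right)} = \left(6 + \left(I + d\right)\right)^{2} = \left(6 + I + d\right)^{2}$)
$\left(X{\left(-18,14 \right)} - 359\right) \left(- \frac{82}{38} + \frac{59}{-143}\right) = \left(\left(6 - 18 + 14\right)^{2} - 359\right) \left(- \frac{82}{38} + \frac{59}{-143}\right) = \left(2^{2} - 359\right) \left(\left(-82\right) \frac{1}{38} + 59 \left(- \frac{1}{143}\right)\right) = \left(4 - 359\right) \left(- \frac{41}{19} - \frac{59}{143}\right) = \left(-355\right) \left(- \frac{6984}{2717}\right) = \frac{2479320}{2717}$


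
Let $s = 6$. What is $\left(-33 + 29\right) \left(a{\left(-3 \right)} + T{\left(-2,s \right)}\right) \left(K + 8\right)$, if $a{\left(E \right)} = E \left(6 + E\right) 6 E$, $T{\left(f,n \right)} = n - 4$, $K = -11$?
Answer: $1968$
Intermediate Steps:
$T{\left(f,n \right)} = -4 + n$
$a{\left(E \right)} = E^{2} \left(36 + 6 E\right)$ ($a{\left(E \right)} = E \left(36 + 6 E\right) E = E^{2} \left(36 + 6 E\right)$)
$\left(-33 + 29\right) \left(a{\left(-3 \right)} + T{\left(-2,s \right)}\right) \left(K + 8\right) = \left(-33 + 29\right) \left(6 \left(-3\right)^{2} \left(6 - 3\right) + \left(-4 + 6\right)\right) \left(-11 + 8\right) = - 4 \left(6 \cdot 9 \cdot 3 + 2\right) \left(-3\right) = - 4 \left(162 + 2\right) \left(-3\right) = - 4 \cdot 164 \left(-3\right) = \left(-4\right) \left(-492\right) = 1968$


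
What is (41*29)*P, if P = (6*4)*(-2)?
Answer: -57072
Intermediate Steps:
P = -48 (P = 24*(-2) = -48)
(41*29)*P = (41*29)*(-48) = 1189*(-48) = -57072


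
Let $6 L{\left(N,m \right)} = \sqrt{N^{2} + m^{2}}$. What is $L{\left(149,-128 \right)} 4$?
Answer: $\frac{2 \sqrt{38585}}{3} \approx 130.95$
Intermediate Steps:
$L{\left(N,m \right)} = \frac{\sqrt{N^{2} + m^{2}}}{6}$
$L{\left(149,-128 \right)} 4 = \frac{\sqrt{149^{2} + \left(-128\right)^{2}}}{6} \cdot 4 = \frac{\sqrt{22201 + 16384}}{6} \cdot 4 = \frac{\sqrt{38585}}{6} \cdot 4 = \frac{2 \sqrt{38585}}{3}$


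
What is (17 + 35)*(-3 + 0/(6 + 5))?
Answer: -156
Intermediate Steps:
(17 + 35)*(-3 + 0/(6 + 5)) = 52*(-3 + 0/11) = 52*(-3 + 0*(1/11)) = 52*(-3 + 0) = 52*(-3) = -156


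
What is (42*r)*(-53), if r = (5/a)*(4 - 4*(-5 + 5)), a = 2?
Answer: -22260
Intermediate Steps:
r = 10 (r = (5/2)*(4 - 4*(-5 + 5)) = (5*(½))*(4 - 4*0) = 5*(4 + 0)/2 = (5/2)*4 = 10)
(42*r)*(-53) = (42*10)*(-53) = 420*(-53) = -22260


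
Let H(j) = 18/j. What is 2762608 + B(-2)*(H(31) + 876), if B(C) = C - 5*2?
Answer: 85314760/31 ≈ 2.7521e+6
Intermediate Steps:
B(C) = -10 + C (B(C) = C - 10 = -10 + C)
2762608 + B(-2)*(H(31) + 876) = 2762608 + (-10 - 2)*(18/31 + 876) = 2762608 - 12*(18*(1/31) + 876) = 2762608 - 12*(18/31 + 876) = 2762608 - 12*27174/31 = 2762608 - 326088/31 = 85314760/31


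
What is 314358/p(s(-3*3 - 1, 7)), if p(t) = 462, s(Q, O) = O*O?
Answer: 4763/7 ≈ 680.43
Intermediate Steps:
s(Q, O) = O**2
314358/p(s(-3*3 - 1, 7)) = 314358/462 = 314358*(1/462) = 4763/7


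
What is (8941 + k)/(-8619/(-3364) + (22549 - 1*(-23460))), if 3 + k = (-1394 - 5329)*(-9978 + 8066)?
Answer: 43272188296/154782895 ≈ 279.57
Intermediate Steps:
k = 12854373 (k = -3 + (-1394 - 5329)*(-9978 + 8066) = -3 - 6723*(-1912) = -3 + 12854376 = 12854373)
(8941 + k)/(-8619/(-3364) + (22549 - 1*(-23460))) = (8941 + 12854373)/(-8619/(-3364) + (22549 - 1*(-23460))) = 12863314/(-8619*(-1/3364) + (22549 + 23460)) = 12863314/(8619/3364 + 46009) = 12863314/(154782895/3364) = 12863314*(3364/154782895) = 43272188296/154782895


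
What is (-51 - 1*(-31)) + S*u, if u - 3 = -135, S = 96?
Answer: -12692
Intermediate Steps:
u = -132 (u = 3 - 135 = -132)
(-51 - 1*(-31)) + S*u = (-51 - 1*(-31)) + 96*(-132) = (-51 + 31) - 12672 = -20 - 12672 = -12692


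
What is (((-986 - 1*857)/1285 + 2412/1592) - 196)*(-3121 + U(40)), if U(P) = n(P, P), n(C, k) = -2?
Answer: 312921286497/511430 ≈ 6.1186e+5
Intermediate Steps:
U(P) = -2
(((-986 - 1*857)/1285 + 2412/1592) - 196)*(-3121 + U(40)) = (((-986 - 1*857)/1285 + 2412/1592) - 196)*(-3121 - 2) = (((-986 - 857)*(1/1285) + 2412*(1/1592)) - 196)*(-3123) = ((-1843*1/1285 + 603/398) - 196)*(-3123) = ((-1843/1285 + 603/398) - 196)*(-3123) = (41341/511430 - 196)*(-3123) = -100198939/511430*(-3123) = 312921286497/511430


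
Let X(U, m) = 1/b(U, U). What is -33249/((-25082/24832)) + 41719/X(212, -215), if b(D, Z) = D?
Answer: 111330791132/12541 ≈ 8.8773e+6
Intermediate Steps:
X(U, m) = 1/U
-33249/((-25082/24832)) + 41719/X(212, -215) = -33249/((-25082/24832)) + 41719/(1/212) = -33249/((-25082*1/24832)) + 41719/(1/212) = -33249/(-12541/12416) + 41719*212 = -33249*(-12416/12541) + 8844428 = 412819584/12541 + 8844428 = 111330791132/12541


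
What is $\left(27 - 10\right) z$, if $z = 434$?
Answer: $7378$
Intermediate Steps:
$\left(27 - 10\right) z = \left(27 - 10\right) 434 = 17 \cdot 434 = 7378$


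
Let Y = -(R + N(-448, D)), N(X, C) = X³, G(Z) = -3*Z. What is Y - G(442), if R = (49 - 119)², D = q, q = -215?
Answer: 89911818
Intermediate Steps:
D = -215
R = 4900 (R = (-70)² = 4900)
Y = 89910492 (Y = -(4900 + (-448)³) = -(4900 - 89915392) = -1*(-89910492) = 89910492)
Y - G(442) = 89910492 - (-3)*442 = 89910492 - 1*(-1326) = 89910492 + 1326 = 89911818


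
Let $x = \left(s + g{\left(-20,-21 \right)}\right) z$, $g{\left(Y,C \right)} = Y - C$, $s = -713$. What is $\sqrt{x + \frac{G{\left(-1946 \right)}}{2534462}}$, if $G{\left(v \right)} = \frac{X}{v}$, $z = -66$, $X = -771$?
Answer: $\frac{3 \sqrt{648011313851858539265}}{352290218} \approx 216.78$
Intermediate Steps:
$G{\left(v \right)} = - \frac{771}{v}$
$x = 46992$ ($x = \left(-713 - -1\right) \left(-66\right) = \left(-713 + \left(-20 + 21\right)\right) \left(-66\right) = \left(-713 + 1\right) \left(-66\right) = \left(-712\right) \left(-66\right) = 46992$)
$\sqrt{x + \frac{G{\left(-1946 \right)}}{2534462}} = \sqrt{46992 + \frac{\left(-771\right) \frac{1}{-1946}}{2534462}} = \sqrt{46992 + \left(-771\right) \left(- \frac{1}{1946}\right) \frac{1}{2534462}} = \sqrt{46992 + \frac{771}{1946} \cdot \frac{1}{2534462}} = \sqrt{46992 + \frac{771}{4932063052}} = \sqrt{\frac{231767506940355}{4932063052}} = \frac{3 \sqrt{648011313851858539265}}{352290218}$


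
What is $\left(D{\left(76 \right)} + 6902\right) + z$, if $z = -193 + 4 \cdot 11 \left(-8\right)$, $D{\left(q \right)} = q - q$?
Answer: $6357$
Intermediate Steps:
$D{\left(q \right)} = 0$
$z = -545$ ($z = -193 + 44 \left(-8\right) = -193 - 352 = -545$)
$\left(D{\left(76 \right)} + 6902\right) + z = \left(0 + 6902\right) - 545 = 6902 - 545 = 6357$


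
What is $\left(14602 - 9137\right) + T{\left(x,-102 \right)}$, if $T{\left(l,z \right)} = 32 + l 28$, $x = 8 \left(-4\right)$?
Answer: $4601$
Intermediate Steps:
$x = -32$
$T{\left(l,z \right)} = 32 + 28 l$
$\left(14602 - 9137\right) + T{\left(x,-102 \right)} = \left(14602 - 9137\right) + \left(32 + 28 \left(-32\right)\right) = \left(14602 - 9137\right) + \left(32 - 896\right) = 5465 - 864 = 4601$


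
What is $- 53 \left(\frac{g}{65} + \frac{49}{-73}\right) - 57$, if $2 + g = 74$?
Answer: $- \frac{380228}{4745} \approx -80.132$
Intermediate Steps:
$g = 72$ ($g = -2 + 74 = 72$)
$- 53 \left(\frac{g}{65} + \frac{49}{-73}\right) - 57 = - 53 \left(\frac{72}{65} + \frac{49}{-73}\right) - 57 = - 53 \left(72 \cdot \frac{1}{65} + 49 \left(- \frac{1}{73}\right)\right) - 57 = - 53 \left(\frac{72}{65} - \frac{49}{73}\right) - 57 = \left(-53\right) \frac{2071}{4745} - 57 = - \frac{109763}{4745} - 57 = - \frac{380228}{4745}$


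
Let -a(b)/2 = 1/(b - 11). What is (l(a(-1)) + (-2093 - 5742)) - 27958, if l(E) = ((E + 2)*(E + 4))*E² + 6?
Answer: -46379627/1296 ≈ -35787.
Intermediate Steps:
a(b) = -2/(-11 + b) (a(b) = -2/(b - 11) = -2/(-11 + b))
l(E) = 6 + E²*(2 + E)*(4 + E) (l(E) = ((2 + E)*(4 + E))*E² + 6 = E²*(2 + E)*(4 + E) + 6 = 6 + E²*(2 + E)*(4 + E))
(l(a(-1)) + (-2093 - 5742)) - 27958 = ((6 + (-2/(-11 - 1))⁴ + 6*(-2/(-11 - 1))³ + 8*(-2/(-11 - 1))²) + (-2093 - 5742)) - 27958 = ((6 + (-2/(-12))⁴ + 6*(-2/(-12))³ + 8*(-2/(-12))²) - 7835) - 27958 = ((6 + (-2*(-1/12))⁴ + 6*(-2*(-1/12))³ + 8*(-2*(-1/12))²) - 7835) - 27958 = ((6 + (⅙)⁴ + 6*(⅙)³ + 8*(⅙)²) - 7835) - 27958 = ((6 + 1/1296 + 6*(1/216) + 8*(1/36)) - 7835) - 27958 = ((6 + 1/1296 + 1/36 + 2/9) - 7835) - 27958 = (8101/1296 - 7835) - 27958 = -10146059/1296 - 27958 = -46379627/1296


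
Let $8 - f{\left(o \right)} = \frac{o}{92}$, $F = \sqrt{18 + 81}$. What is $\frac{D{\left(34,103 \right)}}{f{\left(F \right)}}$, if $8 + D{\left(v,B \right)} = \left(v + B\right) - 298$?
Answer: $- \frac{11443328}{541597} - \frac{46644 \sqrt{11}}{541597} \approx -21.414$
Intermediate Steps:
$F = 3 \sqrt{11}$ ($F = \sqrt{99} = 3 \sqrt{11} \approx 9.9499$)
$D{\left(v,B \right)} = -306 + B + v$ ($D{\left(v,B \right)} = -8 - \left(298 - B - v\right) = -8 + \left(-298 + B + v\right) = -306 + B + v$)
$f{\left(o \right)} = 8 - \frac{o}{92}$
$\frac{D{\left(34,103 \right)}}{f{\left(F \right)}} = \frac{-306 + 103 + 34}{8 - \frac{3 \sqrt{11}}{92}} = - \frac{169}{8 - \frac{3 \sqrt{11}}{92}}$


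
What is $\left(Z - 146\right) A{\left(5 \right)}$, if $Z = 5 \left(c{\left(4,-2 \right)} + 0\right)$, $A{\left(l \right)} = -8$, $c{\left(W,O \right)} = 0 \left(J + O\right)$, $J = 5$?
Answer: $1168$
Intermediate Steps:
$c{\left(W,O \right)} = 0$ ($c{\left(W,O \right)} = 0 \left(5 + O\right) = 0$)
$Z = 0$ ($Z = 5 \left(0 + 0\right) = 5 \cdot 0 = 0$)
$\left(Z - 146\right) A{\left(5 \right)} = \left(0 - 146\right) \left(-8\right) = \left(-146\right) \left(-8\right) = 1168$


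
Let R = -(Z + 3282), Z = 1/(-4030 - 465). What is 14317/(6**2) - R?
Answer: 595448119/161820 ≈ 3679.7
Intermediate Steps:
Z = -1/4495 (Z = 1/(-4495) = -1/4495 ≈ -0.00022247)
R = -14752589/4495 (R = -(-1/4495 + 3282) = -1*14752589/4495 = -14752589/4495 ≈ -3282.0)
14317/(6**2) - R = 14317/(6**2) - 1*(-14752589/4495) = 14317/36 + 14752589/4495 = 595448119/161820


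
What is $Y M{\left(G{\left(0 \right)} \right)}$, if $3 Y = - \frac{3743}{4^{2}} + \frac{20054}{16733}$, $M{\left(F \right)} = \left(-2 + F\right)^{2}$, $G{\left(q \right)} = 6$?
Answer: $- \frac{62310755}{50199} \approx -1241.3$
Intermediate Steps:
$Y = - \frac{62310755}{803184}$ ($Y = \frac{- \frac{3743}{4^{2}} + \frac{20054}{16733}}{3} = \frac{- \frac{3743}{16} + 20054 \cdot \frac{1}{16733}}{3} = \frac{\left(-3743\right) \frac{1}{16} + \frac{20054}{16733}}{3} = \frac{- \frac{3743}{16} + \frac{20054}{16733}}{3} = \frac{1}{3} \left(- \frac{62310755}{267728}\right) = - \frac{62310755}{803184} \approx -77.58$)
$Y M{\left(G{\left(0 \right)} \right)} = - \frac{62310755 \left(-2 + 6\right)^{2}}{803184} = - \frac{62310755 \cdot 4^{2}}{803184} = \left(- \frac{62310755}{803184}\right) 16 = - \frac{62310755}{50199}$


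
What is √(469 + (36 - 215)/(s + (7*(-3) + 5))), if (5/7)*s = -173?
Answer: √782828834/1291 ≈ 21.672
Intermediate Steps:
s = -1211/5 (s = (7/5)*(-173) = -1211/5 ≈ -242.20)
√(469 + (36 - 215)/(s + (7*(-3) + 5))) = √(469 + (36 - 215)/(-1211/5 + (7*(-3) + 5))) = √(469 - 179/(-1211/5 + (-21 + 5))) = √(469 - 179/(-1211/5 - 16)) = √(469 - 179/(-1291/5)) = √(469 - 179*(-5/1291)) = √(469 + 895/1291) = √(606374/1291) = √782828834/1291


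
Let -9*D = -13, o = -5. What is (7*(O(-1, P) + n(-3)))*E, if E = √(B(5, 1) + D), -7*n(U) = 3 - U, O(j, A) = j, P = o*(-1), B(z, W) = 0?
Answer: -13*√13/3 ≈ -15.624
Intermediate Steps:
D = 13/9 (D = -⅑*(-13) = 13/9 ≈ 1.4444)
P = 5 (P = -5*(-1) = 5)
n(U) = -3/7 + U/7 (n(U) = -(3 - U)/7 = -3/7 + U/7)
E = √13/3 (E = √(0 + 13/9) = √(13/9) = √13/3 ≈ 1.2019)
(7*(O(-1, P) + n(-3)))*E = (7*(-1 + (-3/7 + (⅐)*(-3))))*(√13/3) = (7*(-1 + (-3/7 - 3/7)))*(√13/3) = (7*(-1 - 6/7))*(√13/3) = (7*(-13/7))*(√13/3) = -13*√13/3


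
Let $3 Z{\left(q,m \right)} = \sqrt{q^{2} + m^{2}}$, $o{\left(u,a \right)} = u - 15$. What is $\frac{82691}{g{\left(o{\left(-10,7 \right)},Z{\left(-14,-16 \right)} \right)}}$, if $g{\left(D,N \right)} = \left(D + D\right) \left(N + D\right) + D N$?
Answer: $\frac{82691}{1024} + \frac{82691 \sqrt{113}}{25600} \approx 115.09$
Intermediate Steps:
$o{\left(u,a \right)} = -15 + u$
$Z{\left(q,m \right)} = \frac{\sqrt{m^{2} + q^{2}}}{3}$ ($Z{\left(q,m \right)} = \frac{\sqrt{q^{2} + m^{2}}}{3} = \frac{\sqrt{m^{2} + q^{2}}}{3}$)
$g{\left(D,N \right)} = D N + 2 D \left(D + N\right)$ ($g{\left(D,N \right)} = 2 D \left(D + N\right) + D N = D N + 2 D \left(D + N\right)$)
$\frac{82691}{g{\left(o{\left(-10,7 \right)},Z{\left(-14,-16 \right)} \right)}} = \frac{82691}{\left(-15 - 10\right) \left(2 \left(-15 - 10\right) + 3 \frac{\sqrt{\left(-16\right)^{2} + \left(-14\right)^{2}}}{3}\right)} = \frac{82691}{\left(-25\right) \left(2 \left(-25\right) + 3 \frac{\sqrt{256 + 196}}{3}\right)} = \frac{82691}{\left(-25\right) \left(-50 + 3 \frac{\sqrt{452}}{3}\right)} = \frac{82691}{\left(-25\right) \left(-50 + 3 \frac{2 \sqrt{113}}{3}\right)} = \frac{82691}{\left(-25\right) \left(-50 + 2 \sqrt{113}\right)} = \frac{82691}{1250 - 50 \sqrt{113}}$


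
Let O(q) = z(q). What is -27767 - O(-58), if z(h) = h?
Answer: -27709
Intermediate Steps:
O(q) = q
-27767 - O(-58) = -27767 - 1*(-58) = -27767 + 58 = -27709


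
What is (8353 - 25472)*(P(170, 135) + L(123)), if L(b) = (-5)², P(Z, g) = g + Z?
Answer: -5649270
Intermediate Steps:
P(Z, g) = Z + g
L(b) = 25
(8353 - 25472)*(P(170, 135) + L(123)) = (8353 - 25472)*((170 + 135) + 25) = -17119*(305 + 25) = -17119*330 = -5649270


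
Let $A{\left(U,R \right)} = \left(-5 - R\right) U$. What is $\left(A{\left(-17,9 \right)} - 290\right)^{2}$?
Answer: $2704$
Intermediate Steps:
$A{\left(U,R \right)} = U \left(-5 - R\right)$
$\left(A{\left(-17,9 \right)} - 290\right)^{2} = \left(\left(-1\right) \left(-17\right) \left(5 + 9\right) - 290\right)^{2} = \left(\left(-1\right) \left(-17\right) 14 - 290\right)^{2} = \left(238 - 290\right)^{2} = \left(-52\right)^{2} = 2704$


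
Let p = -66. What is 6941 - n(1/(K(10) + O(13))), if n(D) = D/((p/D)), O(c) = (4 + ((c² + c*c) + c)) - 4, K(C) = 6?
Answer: 58385151595/8411634 ≈ 6941.0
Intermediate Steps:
O(c) = c + 2*c² (O(c) = (4 + ((c² + c²) + c)) - 4 = (4 + (2*c² + c)) - 4 = (4 + (c + 2*c²)) - 4 = (4 + c + 2*c²) - 4 = c + 2*c²)
n(D) = -D²/66 (n(D) = D/((-66/D)) = D*(-D/66) = -D²/66)
6941 - n(1/(K(10) + O(13))) = 6941 - (-1)*(1/(6 + 13*(1 + 2*13)))²/66 = 6941 - (-1)*(1/(6 + 13*(1 + 26)))²/66 = 6941 - (-1)*(1/(6 + 13*27))²/66 = 6941 - (-1)*(1/(6 + 351))²/66 = 6941 - (-1)*(1/357)²/66 = 6941 - (-1)/(66*127449) = 6941 - 1*(-1/8411634) = 6941 + 1/8411634 = 58385151595/8411634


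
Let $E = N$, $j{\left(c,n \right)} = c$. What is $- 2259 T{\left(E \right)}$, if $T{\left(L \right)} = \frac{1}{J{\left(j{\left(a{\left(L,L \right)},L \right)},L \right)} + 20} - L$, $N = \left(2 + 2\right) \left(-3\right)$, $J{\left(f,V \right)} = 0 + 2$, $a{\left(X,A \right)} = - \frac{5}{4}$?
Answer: $- \frac{598635}{22} \approx -27211.0$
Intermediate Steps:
$a{\left(X,A \right)} = - \frac{5}{4}$ ($a{\left(X,A \right)} = \left(-5\right) \frac{1}{4} = - \frac{5}{4}$)
$J{\left(f,V \right)} = 2$
$N = -12$ ($N = 4 \left(-3\right) = -12$)
$E = -12$
$T{\left(L \right)} = \frac{1}{22} - L$ ($T{\left(L \right)} = \frac{1}{2 + 20} - L = \frac{1}{22} - L$)
$- 2259 T{\left(E \right)} = - 2259 \left(\frac{1}{22} - -12\right) = - 2259 \left(\frac{1}{22} + 12\right) = \left(-2259\right) \frac{265}{22} = - \frac{598635}{22}$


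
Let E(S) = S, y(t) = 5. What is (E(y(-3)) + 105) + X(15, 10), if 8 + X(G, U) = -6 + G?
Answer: 111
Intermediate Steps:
X(G, U) = -14 + G (X(G, U) = -8 + (-6 + G) = -14 + G)
(E(y(-3)) + 105) + X(15, 10) = (5 + 105) + (-14 + 15) = 110 + 1 = 111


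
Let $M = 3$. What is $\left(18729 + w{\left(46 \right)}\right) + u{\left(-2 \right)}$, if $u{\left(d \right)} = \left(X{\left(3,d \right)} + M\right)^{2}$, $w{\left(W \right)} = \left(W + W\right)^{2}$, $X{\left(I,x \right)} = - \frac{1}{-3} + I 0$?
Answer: $\frac{244837}{9} \approx 27204.0$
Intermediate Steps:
$X{\left(I,x \right)} = \frac{1}{3}$ ($X{\left(I,x \right)} = \left(-1\right) \left(- \frac{1}{3}\right) + 0 = \frac{1}{3} + 0 = \frac{1}{3}$)
$w{\left(W \right)} = 4 W^{2}$ ($w{\left(W \right)} = \left(2 W\right)^{2} = 4 W^{2}$)
$u{\left(d \right)} = \frac{100}{9}$ ($u{\left(d \right)} = \left(\frac{1}{3} + 3\right)^{2} = \left(\frac{10}{3}\right)^{2} = \frac{100}{9}$)
$\left(18729 + w{\left(46 \right)}\right) + u{\left(-2 \right)} = \left(18729 + 4 \cdot 46^{2}\right) + \frac{100}{9} = \left(18729 + 4 \cdot 2116\right) + \frac{100}{9} = \left(18729 + 8464\right) + \frac{100}{9} = 27193 + \frac{100}{9} = \frac{244837}{9}$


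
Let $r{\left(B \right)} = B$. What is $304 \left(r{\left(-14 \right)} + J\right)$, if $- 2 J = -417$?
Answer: $59128$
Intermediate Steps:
$J = \frac{417}{2}$ ($J = \left(- \frac{1}{2}\right) \left(-417\right) = \frac{417}{2} \approx 208.5$)
$304 \left(r{\left(-14 \right)} + J\right) = 304 \left(-14 + \frac{417}{2}\right) = 304 \cdot \frac{389}{2} = 59128$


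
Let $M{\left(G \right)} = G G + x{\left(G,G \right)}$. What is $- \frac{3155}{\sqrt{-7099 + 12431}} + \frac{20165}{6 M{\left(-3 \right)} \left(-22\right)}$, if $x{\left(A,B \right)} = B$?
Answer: $- \frac{20165}{792} - \frac{3155 \sqrt{1333}}{2666} \approx -68.668$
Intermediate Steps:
$M{\left(G \right)} = G + G^{2}$ ($M{\left(G \right)} = G G + G = G^{2} + G = G + G^{2}$)
$- \frac{3155}{\sqrt{-7099 + 12431}} + \frac{20165}{6 M{\left(-3 \right)} \left(-22\right)} = - \frac{3155}{\sqrt{-7099 + 12431}} + \frac{20165}{6 \left(- 3 \left(1 - 3\right)\right) \left(-22\right)} = - \frac{3155}{\sqrt{5332}} + \frac{20165}{6 \left(\left(-3\right) \left(-2\right)\right) \left(-22\right)} = - \frac{3155}{2 \sqrt{1333}} + \frac{20165}{6 \cdot 6 \left(-22\right)} = - 3155 \frac{\sqrt{1333}}{2666} + \frac{20165}{36 \left(-22\right)} = - \frac{3155 \sqrt{1333}}{2666} + \frac{20165}{-792} = - \frac{3155 \sqrt{1333}}{2666} + 20165 \left(- \frac{1}{792}\right) = - \frac{3155 \sqrt{1333}}{2666} - \frac{20165}{792} = - \frac{20165}{792} - \frac{3155 \sqrt{1333}}{2666}$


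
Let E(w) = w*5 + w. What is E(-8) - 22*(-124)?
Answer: 2680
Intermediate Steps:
E(w) = 6*w (E(w) = 5*w + w = 6*w)
E(-8) - 22*(-124) = 6*(-8) - 22*(-124) = -48 + 2728 = 2680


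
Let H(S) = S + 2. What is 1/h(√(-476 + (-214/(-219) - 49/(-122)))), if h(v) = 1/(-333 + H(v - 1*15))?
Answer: -346 + I*√338809061022/26718 ≈ -346.0 + 21.786*I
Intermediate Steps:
H(S) = 2 + S
h(v) = 1/(-346 + v) (h(v) = 1/(-333 + (2 + (v - 1*15))) = 1/(-333 + (2 + (v - 15))) = 1/(-333 + (2 + (-15 + v))) = 1/(-333 + (-13 + v)) = 1/(-346 + v))
1/h(√(-476 + (-214/(-219) - 49/(-122)))) = 1/(1/(-346 + √(-476 + (-214/(-219) - 49/(-122))))) = 1/(1/(-346 + √(-476 + (-214*(-1/219) - 49*(-1/122))))) = 1/(1/(-346 + √(-476 + (214/219 + 49/122)))) = 1/(1/(-346 + √(-476 + 36839/26718))) = 1/(1/(-346 + √(-12680929/26718))) = 1/(1/(-346 + I*√338809061022/26718)) = -346 + I*√338809061022/26718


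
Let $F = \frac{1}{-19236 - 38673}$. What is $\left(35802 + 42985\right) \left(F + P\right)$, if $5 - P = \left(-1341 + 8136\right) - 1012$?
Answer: $- \frac{26361988619761}{57909} \approx -4.5523 \cdot 10^{8}$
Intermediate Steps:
$P = -5778$ ($P = 5 - \left(\left(-1341 + 8136\right) - 1012\right) = 5 - \left(6795 - 1012\right) = 5 - 5783 = -5778$)
$F = - \frac{1}{57909}$ ($F = \frac{1}{-57909} = - \frac{1}{57909} \approx -1.7268 \cdot 10^{-5}$)
$\left(35802 + 42985\right) \left(F + P\right) = \left(35802 + 42985\right) \left(- \frac{1}{57909} - 5778\right) = 78787 \left(- \frac{334598203}{57909}\right) = - \frac{26361988619761}{57909}$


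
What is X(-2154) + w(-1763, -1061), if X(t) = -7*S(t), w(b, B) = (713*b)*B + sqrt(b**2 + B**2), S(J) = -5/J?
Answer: 2872783680451/2154 + sqrt(4233890) ≈ 1.3337e+9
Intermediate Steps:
w(b, B) = sqrt(B**2 + b**2) + 713*B*b (w(b, B) = 713*B*b + sqrt(B**2 + b**2) = sqrt(B**2 + b**2) + 713*B*b)
X(t) = 35/t (X(t) = -(-35)/t = 35/t)
X(-2154) + w(-1763, -1061) = 35/(-2154) + (sqrt((-1061)**2 + (-1763)**2) + 713*(-1061)*(-1763)) = 35*(-1/2154) + (sqrt(1125721 + 3108169) + 1333697159) = -35/2154 + (sqrt(4233890) + 1333697159) = -35/2154 + (1333697159 + sqrt(4233890)) = 2872783680451/2154 + sqrt(4233890)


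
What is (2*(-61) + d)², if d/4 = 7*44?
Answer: 1232100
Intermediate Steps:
d = 1232 (d = 4*(7*44) = 4*308 = 1232)
(2*(-61) + d)² = (2*(-61) + 1232)² = (-122 + 1232)² = 1110² = 1232100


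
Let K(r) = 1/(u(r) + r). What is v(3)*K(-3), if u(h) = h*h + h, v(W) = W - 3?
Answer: 0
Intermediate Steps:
v(W) = -3 + W
u(h) = h + h**2 (u(h) = h**2 + h = h + h**2)
K(r) = 1/(r + r*(1 + r)) (K(r) = 1/(r*(1 + r) + r) = 1/(r + r*(1 + r)))
v(3)*K(-3) = (-3 + 3)*(1/((-3)*(2 - 3))) = 0*(-1/3/(-1)) = 0*(-1/3*(-1)) = 0*(1/3) = 0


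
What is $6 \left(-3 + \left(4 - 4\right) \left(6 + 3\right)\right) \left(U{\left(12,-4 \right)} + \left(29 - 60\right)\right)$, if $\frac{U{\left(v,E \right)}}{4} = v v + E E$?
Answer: $-10962$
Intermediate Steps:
$U{\left(v,E \right)} = 4 E^{2} + 4 v^{2}$ ($U{\left(v,E \right)} = 4 \left(v v + E E\right) = 4 \left(v^{2} + E^{2}\right) = 4 \left(E^{2} + v^{2}\right) = 4 E^{2} + 4 v^{2}$)
$6 \left(-3 + \left(4 - 4\right) \left(6 + 3\right)\right) \left(U{\left(12,-4 \right)} + \left(29 - 60\right)\right) = 6 \left(-3 + \left(4 - 4\right) \left(6 + 3\right)\right) \left(\left(4 \left(-4\right)^{2} + 4 \cdot 12^{2}\right) + \left(29 - 60\right)\right) = 6 \left(-3 + 0 \cdot 9\right) \left(\left(4 \cdot 16 + 4 \cdot 144\right) - 31\right) = 6 \left(-3 + 0\right) \left(\left(64 + 576\right) - 31\right) = 6 \left(-3\right) \left(640 - 31\right) = \left(-18\right) 609 = -10962$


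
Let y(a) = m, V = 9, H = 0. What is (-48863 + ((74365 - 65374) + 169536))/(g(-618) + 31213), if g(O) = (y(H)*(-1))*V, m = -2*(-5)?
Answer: 129664/31123 ≈ 4.1662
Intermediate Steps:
m = 10
y(a) = 10
g(O) = -90 (g(O) = (10*(-1))*9 = -10*9 = -90)
(-48863 + ((74365 - 65374) + 169536))/(g(-618) + 31213) = (-48863 + ((74365 - 65374) + 169536))/(-90 + 31213) = (-48863 + (8991 + 169536))/31123 = (-48863 + 178527)*(1/31123) = 129664*(1/31123) = 129664/31123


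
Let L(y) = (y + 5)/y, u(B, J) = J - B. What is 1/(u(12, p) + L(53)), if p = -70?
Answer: -53/4288 ≈ -0.012360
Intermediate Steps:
L(y) = (5 + y)/y
1/(u(12, p) + L(53)) = 1/((-70 - 1*12) + (5 + 53)/53) = 1/((-70 - 12) + (1/53)*58) = 1/(-82 + 58/53) = 1/(-4288/53) = -53/4288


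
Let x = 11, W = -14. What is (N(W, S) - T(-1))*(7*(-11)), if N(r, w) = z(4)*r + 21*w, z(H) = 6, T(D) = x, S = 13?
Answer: -13706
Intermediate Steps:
T(D) = 11
N(r, w) = 6*r + 21*w
(N(W, S) - T(-1))*(7*(-11)) = ((6*(-14) + 21*13) - 1*11)*(7*(-11)) = ((-84 + 273) - 11)*(-77) = (189 - 11)*(-77) = 178*(-77) = -13706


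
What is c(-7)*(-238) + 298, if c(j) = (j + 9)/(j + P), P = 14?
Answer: 230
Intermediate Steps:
c(j) = (9 + j)/(14 + j) (c(j) = (j + 9)/(j + 14) = (9 + j)/(14 + j))
c(-7)*(-238) + 298 = ((9 - 7)/(14 - 7))*(-238) + 298 = (2/7)*(-238) + 298 = -68 + 298 = 230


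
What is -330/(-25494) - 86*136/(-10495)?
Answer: 50273529/44593255 ≈ 1.1274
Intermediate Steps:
-330/(-25494) - 86*136/(-10495) = -330*(-1/25494) - 11696*(-1/10495) = 55/4249 + 11696/10495 = 50273529/44593255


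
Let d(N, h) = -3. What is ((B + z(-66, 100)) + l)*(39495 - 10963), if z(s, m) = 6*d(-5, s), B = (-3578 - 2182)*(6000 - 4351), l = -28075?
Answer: -271805333156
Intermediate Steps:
B = -9498240 (B = -5760*1649 = -9498240)
z(s, m) = -18 (z(s, m) = 6*(-3) = -18)
((B + z(-66, 100)) + l)*(39495 - 10963) = ((-9498240 - 18) - 28075)*(39495 - 10963) = (-9498258 - 28075)*28532 = -9526333*28532 = -271805333156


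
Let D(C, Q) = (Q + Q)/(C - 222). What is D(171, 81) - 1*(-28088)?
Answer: 477442/17 ≈ 28085.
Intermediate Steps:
D(C, Q) = 2*Q/(-222 + C) (D(C, Q) = (2*Q)/(-222 + C) = 2*Q/(-222 + C))
D(171, 81) - 1*(-28088) = 2*81/(-222 + 171) - 1*(-28088) = 2*81/(-51) + 28088 = 2*81*(-1/51) + 28088 = -54/17 + 28088 = 477442/17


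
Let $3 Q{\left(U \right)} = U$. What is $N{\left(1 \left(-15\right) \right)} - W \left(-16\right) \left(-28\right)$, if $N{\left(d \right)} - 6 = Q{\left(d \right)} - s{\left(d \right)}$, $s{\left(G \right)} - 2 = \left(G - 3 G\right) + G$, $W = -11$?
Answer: $4912$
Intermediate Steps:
$Q{\left(U \right)} = \frac{U}{3}$
$s{\left(G \right)} = 2 - G$ ($s{\left(G \right)} = 2 + \left(\left(G - 3 G\right) + G\right) = 2 + \left(- 2 G + G\right) = 2 - G$)
$N{\left(d \right)} = 4 + \frac{4 d}{3}$ ($N{\left(d \right)} = 6 + \left(\frac{d}{3} - \left(2 - d\right)\right) = 6 + \left(\frac{d}{3} + \left(-2 + d\right)\right) = 6 + \left(-2 + \frac{4 d}{3}\right) = 4 + \frac{4 d}{3}$)
$N{\left(1 \left(-15\right) \right)} - W \left(-16\right) \left(-28\right) = \left(4 + \frac{4 \cdot 1 \left(-15\right)}{3}\right) - \left(-11\right) \left(-16\right) \left(-28\right) = \left(4 + \frac{4}{3} \left(-15\right)\right) - 176 \left(-28\right) = \left(4 - 20\right) - -4928 = -16 + 4928 = 4912$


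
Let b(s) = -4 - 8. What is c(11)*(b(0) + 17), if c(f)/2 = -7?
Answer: -70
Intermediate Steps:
b(s) = -12
c(f) = -14 (c(f) = 2*(-7) = -14)
c(11)*(b(0) + 17) = -14*(-12 + 17) = -14*5 = -70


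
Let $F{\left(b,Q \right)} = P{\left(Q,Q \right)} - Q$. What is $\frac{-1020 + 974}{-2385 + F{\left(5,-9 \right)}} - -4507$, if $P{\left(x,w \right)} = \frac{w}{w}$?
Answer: $\frac{10704171}{2375} \approx 4507.0$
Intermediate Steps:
$P{\left(x,w \right)} = 1$
$F{\left(b,Q \right)} = 1 - Q$
$\frac{-1020 + 974}{-2385 + F{\left(5,-9 \right)}} - -4507 = \frac{-1020 + 974}{-2385 + \left(1 - -9\right)} - -4507 = - \frac{46}{-2385 + \left(1 + 9\right)} + 4507 = - \frac{46}{-2385 + 10} + 4507 = - \frac{46}{-2375} + 4507 = \left(-46\right) \left(- \frac{1}{2375}\right) + 4507 = \frac{46}{2375} + 4507 = \frac{10704171}{2375}$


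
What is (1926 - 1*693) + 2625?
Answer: 3858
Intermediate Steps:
(1926 - 1*693) + 2625 = (1926 - 693) + 2625 = 1233 + 2625 = 3858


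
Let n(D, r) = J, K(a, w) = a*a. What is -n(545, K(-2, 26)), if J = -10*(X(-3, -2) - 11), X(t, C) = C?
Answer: -130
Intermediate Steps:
K(a, w) = a²
J = 130 (J = -10*(-2 - 11) = -10*(-13) = 130)
n(D, r) = 130
-n(545, K(-2, 26)) = -1*130 = -130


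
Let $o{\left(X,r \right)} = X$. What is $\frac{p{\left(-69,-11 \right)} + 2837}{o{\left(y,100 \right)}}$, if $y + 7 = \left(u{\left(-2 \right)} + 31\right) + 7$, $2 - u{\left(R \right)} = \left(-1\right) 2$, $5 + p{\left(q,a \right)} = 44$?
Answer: $\frac{2876}{35} \approx 82.171$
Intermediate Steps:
$p{\left(q,a \right)} = 39$ ($p{\left(q,a \right)} = -5 + 44 = 39$)
$u{\left(R \right)} = 4$ ($u{\left(R \right)} = 2 - \left(-1\right) 2 = 2 - -2 = 2 + 2 = 4$)
$y = 35$ ($y = -7 + \left(\left(4 + 31\right) + 7\right) = -7 + \left(35 + 7\right) = -7 + 42 = 35$)
$\frac{p{\left(-69,-11 \right)} + 2837}{o{\left(y,100 \right)}} = \frac{39 + 2837}{35} = 2876 \cdot \frac{1}{35} = \frac{2876}{35}$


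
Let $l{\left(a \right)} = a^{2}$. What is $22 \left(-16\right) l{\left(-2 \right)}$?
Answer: $-1408$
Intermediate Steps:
$22 \left(-16\right) l{\left(-2 \right)} = 22 \left(-16\right) \left(-2\right)^{2} = \left(-352\right) 4 = -1408$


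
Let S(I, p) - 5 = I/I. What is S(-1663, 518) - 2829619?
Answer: -2829613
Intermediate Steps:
S(I, p) = 6 (S(I, p) = 5 + I/I = 5 + 1 = 6)
S(-1663, 518) - 2829619 = 6 - 2829619 = -2829613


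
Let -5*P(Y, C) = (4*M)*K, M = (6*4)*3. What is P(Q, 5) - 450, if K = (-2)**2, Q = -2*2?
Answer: -3402/5 ≈ -680.40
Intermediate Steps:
Q = -4
K = 4
M = 72 (M = 24*3 = 72)
P(Y, C) = -1152/5 (P(Y, C) = -4*72*4/5 = -288*4/5 = -1/5*1152 = -1152/5)
P(Q, 5) - 450 = -1152/5 - 450 = -3402/5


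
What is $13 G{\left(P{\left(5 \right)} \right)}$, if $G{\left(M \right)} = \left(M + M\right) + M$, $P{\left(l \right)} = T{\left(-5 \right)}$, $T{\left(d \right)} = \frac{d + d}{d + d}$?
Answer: $39$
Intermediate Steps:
$T{\left(d \right)} = 1$ ($T{\left(d \right)} = \frac{2 d}{2 d} = 2 d \frac{1}{2 d} = 1$)
$P{\left(l \right)} = 1$
$G{\left(M \right)} = 3 M$ ($G{\left(M \right)} = 2 M + M = 3 M$)
$13 G{\left(P{\left(5 \right)} \right)} = 13 \cdot 3 \cdot 1 = 13 \cdot 3 = 39$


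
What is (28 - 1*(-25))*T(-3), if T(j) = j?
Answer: -159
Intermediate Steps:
(28 - 1*(-25))*T(-3) = (28 - 1*(-25))*(-3) = (28 + 25)*(-3) = 53*(-3) = -159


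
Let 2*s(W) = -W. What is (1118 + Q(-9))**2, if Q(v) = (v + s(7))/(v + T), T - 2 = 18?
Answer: 603734041/484 ≈ 1.2474e+6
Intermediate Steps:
T = 20 (T = 2 + 18 = 20)
s(W) = -W/2 (s(W) = (-W)/2 = -W/2)
Q(v) = (-7/2 + v)/(20 + v) (Q(v) = (v - 1/2*7)/(v + 20) = (v - 7/2)/(20 + v) = (-7/2 + v)/(20 + v))
(1118 + Q(-9))**2 = (1118 + (-7/2 - 9)/(20 - 9))**2 = (1118 - 25/2/11)**2 = (1118 + (1/11)*(-25/2))**2 = (1118 - 25/22)**2 = (24571/22)**2 = 603734041/484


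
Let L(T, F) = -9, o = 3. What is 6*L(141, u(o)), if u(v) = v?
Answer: -54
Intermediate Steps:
6*L(141, u(o)) = 6*(-9) = -54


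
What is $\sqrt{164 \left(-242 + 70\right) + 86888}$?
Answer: $6 \sqrt{1630} \approx 242.24$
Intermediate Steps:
$\sqrt{164 \left(-242 + 70\right) + 86888} = \sqrt{164 \left(-172\right) + 86888} = \sqrt{-28208 + 86888} = \sqrt{58680} = 6 \sqrt{1630}$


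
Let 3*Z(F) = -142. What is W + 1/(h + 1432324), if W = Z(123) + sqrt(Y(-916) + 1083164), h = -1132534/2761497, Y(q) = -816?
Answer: -561660727817657/11866071889482 + 2*sqrt(270587) ≈ 993.03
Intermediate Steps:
Z(F) = -142/3 (Z(F) = (1/3)*(-142) = -142/3)
h = -1132534/2761497 (h = -1132534*1/2761497 = -1132534/2761497 ≈ -0.41012)
W = -142/3 + 2*sqrt(270587) (W = -142/3 + sqrt(-816 + 1083164) = -142/3 + sqrt(1082348) = -142/3 + 2*sqrt(270587) ≈ 993.03)
W + 1/(h + 1432324) = (-142/3 + 2*sqrt(270587)) + 1/(-1132534/2761497 + 1432324) = (-142/3 + 2*sqrt(270587)) + 1/(3955357296494/2761497) = (-142/3 + 2*sqrt(270587)) + 2761497/3955357296494 = -561660727817657/11866071889482 + 2*sqrt(270587)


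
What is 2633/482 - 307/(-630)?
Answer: 451691/75915 ≈ 5.9500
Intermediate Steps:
2633/482 - 307/(-630) = 2633*(1/482) - 307*(-1/630) = 2633/482 + 307/630 = 451691/75915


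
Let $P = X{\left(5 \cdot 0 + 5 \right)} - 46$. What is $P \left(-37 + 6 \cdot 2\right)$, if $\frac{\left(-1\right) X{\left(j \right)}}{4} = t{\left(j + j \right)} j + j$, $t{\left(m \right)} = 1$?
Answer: $2150$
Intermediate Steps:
$X{\left(j \right)} = - 8 j$ ($X{\left(j \right)} = - 4 \left(1 j + j\right) = - 4 \left(j + j\right) = - 4 \cdot 2 j = - 8 j$)
$P = -86$ ($P = - 8 \left(5 \cdot 0 + 5\right) - 46 = - 8 \left(0 + 5\right) - 46 = \left(-8\right) 5 - 46 = -40 - 46 = -86$)
$P \left(-37 + 6 \cdot 2\right) = - 86 \left(-37 + 6 \cdot 2\right) = - 86 \left(-37 + 12\right) = \left(-86\right) \left(-25\right) = 2150$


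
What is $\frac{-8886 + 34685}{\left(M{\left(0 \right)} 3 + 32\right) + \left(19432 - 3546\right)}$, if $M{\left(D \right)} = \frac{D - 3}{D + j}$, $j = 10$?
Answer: $\frac{257990}{159171} \approx 1.6208$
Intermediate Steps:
$M{\left(D \right)} = \frac{-3 + D}{10 + D}$ ($M{\left(D \right)} = \frac{D - 3}{D + 10} = \frac{-3 + D}{10 + D}$)
$\frac{-8886 + 34685}{\left(M{\left(0 \right)} 3 + 32\right) + \left(19432 - 3546\right)} = \frac{-8886 + 34685}{\left(\frac{-3 + 0}{10 + 0} \cdot 3 + 32\right) + \left(19432 - 3546\right)} = \frac{25799}{\left(\frac{1}{10} \left(-3\right) 3 + 32\right) + 15886} = \frac{25799}{\left(\left(- \frac{3}{10}\right) 3 + 32\right) + 15886} = \frac{25799}{\left(- \frac{9}{10} + 32\right) + 15886} = \frac{25799}{\frac{311}{10} + 15886} = \frac{25799}{\frac{159171}{10}} = 25799 \cdot \frac{10}{159171} = \frac{257990}{159171}$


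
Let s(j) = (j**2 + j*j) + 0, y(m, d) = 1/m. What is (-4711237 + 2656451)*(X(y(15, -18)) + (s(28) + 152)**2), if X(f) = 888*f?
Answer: -30395002728656/5 ≈ -6.0790e+12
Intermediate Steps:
s(j) = 2*j**2 (s(j) = (j**2 + j**2) + 0 = 2*j**2 + 0 = 2*j**2)
(-4711237 + 2656451)*(X(y(15, -18)) + (s(28) + 152)**2) = (-4711237 + 2656451)*(888/15 + (2*28**2 + 152)**2) = -2054786*(888*(1/15) + (2*784 + 152)**2) = -2054786*(296/5 + (1568 + 152)**2) = -2054786*(296/5 + 1720**2) = -2054786*(296/5 + 2958400) = -2054786*14792296/5 = -30395002728656/5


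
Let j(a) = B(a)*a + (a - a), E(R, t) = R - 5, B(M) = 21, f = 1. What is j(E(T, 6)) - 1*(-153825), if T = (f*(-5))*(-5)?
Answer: 154245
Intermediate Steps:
T = 25 (T = (1*(-5))*(-5) = -5*(-5) = 25)
E(R, t) = -5 + R
j(a) = 21*a (j(a) = 21*a + (a - a) = 21*a + 0 = 21*a)
j(E(T, 6)) - 1*(-153825) = 21*(-5 + 25) - 1*(-153825) = 21*20 + 153825 = 420 + 153825 = 154245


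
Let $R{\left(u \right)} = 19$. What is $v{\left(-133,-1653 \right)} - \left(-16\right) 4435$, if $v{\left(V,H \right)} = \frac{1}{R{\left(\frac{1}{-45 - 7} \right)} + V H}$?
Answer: $\frac{15601833281}{219868} \approx 70960.0$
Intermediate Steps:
$v{\left(V,H \right)} = \frac{1}{19 + H V}$ ($v{\left(V,H \right)} = \frac{1}{19 + V H} = \frac{1}{19 + H V}$)
$v{\left(-133,-1653 \right)} - \left(-16\right) 4435 = \frac{1}{19 - -219849} - \left(-16\right) 4435 = \frac{1}{19 + 219849} - -70960 = \frac{1}{219868} + 70960 = \frac{15601833281}{219868}$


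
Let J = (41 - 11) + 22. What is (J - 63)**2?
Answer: 121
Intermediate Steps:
J = 52 (J = 30 + 22 = 52)
(J - 63)**2 = (52 - 63)**2 = (-11)**2 = 121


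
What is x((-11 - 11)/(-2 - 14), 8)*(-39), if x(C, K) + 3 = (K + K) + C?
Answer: -4485/8 ≈ -560.63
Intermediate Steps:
x(C, K) = -3 + C + 2*K (x(C, K) = -3 + ((K + K) + C) = -3 + (2*K + C) = -3 + (C + 2*K) = -3 + C + 2*K)
x((-11 - 11)/(-2 - 14), 8)*(-39) = (-3 + (-11 - 11)/(-2 - 14) + 2*8)*(-39) = (-3 - 22/(-16) + 16)*(-39) = (-3 - 22*(-1/16) + 16)*(-39) = (-3 + 11/8 + 16)*(-39) = (115/8)*(-39) = -4485/8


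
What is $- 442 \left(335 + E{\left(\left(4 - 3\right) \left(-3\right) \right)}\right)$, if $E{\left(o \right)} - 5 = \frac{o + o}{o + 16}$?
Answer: $-150076$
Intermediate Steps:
$E{\left(o \right)} = 5 + \frac{2 o}{16 + o}$ ($E{\left(o \right)} = 5 + \frac{o + o}{o + 16} = 5 + \frac{2 o}{16 + o}$)
$- 442 \left(335 + E{\left(\left(4 - 3\right) \left(-3\right) \right)}\right) = - 442 \left(335 + \frac{80 + 7 \left(4 - 3\right) \left(-3\right)}{16 + \left(4 - 3\right) \left(-3\right)}\right) = - 442 \left(335 + \frac{80 + 7 \cdot 1 \left(-3\right)}{16 + 1 \left(-3\right)}\right) = - 442 \left(335 + \frac{80 + 7 \left(-3\right)}{16 - 3}\right) = - 442 \left(335 + \frac{80 - 21}{13}\right) = - 442 \left(335 + \frac{1}{13} \cdot 59\right) = - 442 \left(335 + \frac{59}{13}\right) = \left(-442\right) \frac{4414}{13} = -150076$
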